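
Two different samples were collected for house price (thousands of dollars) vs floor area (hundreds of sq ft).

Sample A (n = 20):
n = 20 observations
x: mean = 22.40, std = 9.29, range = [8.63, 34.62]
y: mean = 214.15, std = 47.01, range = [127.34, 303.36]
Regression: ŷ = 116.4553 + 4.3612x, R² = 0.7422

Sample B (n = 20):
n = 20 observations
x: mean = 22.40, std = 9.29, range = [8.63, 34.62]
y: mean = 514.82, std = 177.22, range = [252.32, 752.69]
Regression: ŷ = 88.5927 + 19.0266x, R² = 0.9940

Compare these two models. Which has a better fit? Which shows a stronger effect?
Model B has the better fit (R² = 0.9940 vs 0.7422). Model B shows the stronger effect (|β₁| = 19.0266 vs 4.3612).

Model Comparison:

Which explains more variance? (R²)
- Model A: R² = 0.7422 → 74.22% of variance in house price explained
- Model B: R² = 0.9940 → 99.40% of variance in house price explained
- 0.9940 > 0.7422 → Model B has the better fit

Strength of effect — compare |β₁|:
- Model A: β₁ = 4.3612 → predicted house price rises 4.3612 thousand dollars per additional hundred sq ft of floor area
- Model B: β₁ = 19.0266 → predicted house price rises 19.0266 thousand dollars per additional hundred sq ft of floor area
- |4.3612| < |19.0266| → Model B shows the stronger marginal effect

Notes:
- A steeper slope doesn't make a better model if the scatter around the line is large.
- R² measures how tightly points cluster around the line; β₁ measures how steep the line is — they answer different questions.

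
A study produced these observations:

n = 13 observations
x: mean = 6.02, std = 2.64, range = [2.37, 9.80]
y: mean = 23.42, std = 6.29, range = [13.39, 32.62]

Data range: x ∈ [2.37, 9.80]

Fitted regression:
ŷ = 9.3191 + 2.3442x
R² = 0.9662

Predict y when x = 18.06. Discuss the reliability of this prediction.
ŷ = 51.6554 (extrapolation — x = 18.06 lies outside [2.37, 9.80], so reliability is low).

Prediction calculation:
ŷ = 9.3191 + 2.3442 × 18.06
ŷ = 51.6554

Reliability:
- Data range: x ∈ [2.37, 9.80]
- Prediction point: x = 18.06 is 8.26 units above the observed range → this is EXTRAPOLATION, not interpolation

Why that matters here:
- R² describes fit only over the sampled x values; it says nothing about behaviour beyond them
- There are no observations near this x to validate the fitted line there
- The linear relationship may not hold outside the observed range

Report the number if required, but flag clearly that it is an extrapolation.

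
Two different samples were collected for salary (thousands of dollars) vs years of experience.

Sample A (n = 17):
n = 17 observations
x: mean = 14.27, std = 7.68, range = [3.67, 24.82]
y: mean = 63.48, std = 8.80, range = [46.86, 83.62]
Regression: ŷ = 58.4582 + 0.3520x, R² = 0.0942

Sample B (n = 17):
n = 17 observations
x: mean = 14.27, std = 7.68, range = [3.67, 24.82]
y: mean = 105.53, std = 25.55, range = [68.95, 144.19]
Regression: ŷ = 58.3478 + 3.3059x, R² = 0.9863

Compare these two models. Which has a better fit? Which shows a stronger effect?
Model B has the better fit (R² = 0.9863 vs 0.0942). Model B shows the stronger effect (|β₁| = 3.3059 vs 0.3520).

Model Comparison:

Goodness of fit (R²):
- Model A: R² = 0.0942 → 9.42% of variance in salary explained
- Model B: R² = 0.9863 → 98.63% of variance in salary explained
- 0.9863 > 0.0942 → Model B has the better fit

Which has the larger per-year effect? (|β₁|)
- Model A: β₁ = 0.3520 → predicted salary rises 0.3520 thousand dollars per additional year of experience
- Model B: β₁ = 3.3059 → predicted salary rises 3.3059 thousand dollars per additional year of experience
- |0.3520| < |3.3059| → Model B shows the stronger marginal effect

Notes:
- A steeper slope doesn't make a better model if the scatter around the line is large.
- The two samples could reflect different populations, time periods, or measurement quality.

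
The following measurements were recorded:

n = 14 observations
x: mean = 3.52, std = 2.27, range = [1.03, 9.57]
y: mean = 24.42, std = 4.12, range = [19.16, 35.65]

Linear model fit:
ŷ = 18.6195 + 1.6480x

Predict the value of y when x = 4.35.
ŷ = 25.7883

x = 4.35 lies inside the observed range [1.03, 9.57], so the fitted equation applies directly:

ŷ = 18.6195 + 1.6480 × 4.35
ŷ = 18.6195 + 7.1688
ŷ = 25.7883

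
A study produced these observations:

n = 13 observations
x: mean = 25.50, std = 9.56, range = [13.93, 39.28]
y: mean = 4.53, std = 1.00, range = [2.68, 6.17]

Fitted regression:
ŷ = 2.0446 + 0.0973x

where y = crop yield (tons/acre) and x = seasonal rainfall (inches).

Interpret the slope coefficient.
For each additional inch of rainfall, predicted crop yield increases by approximately 0.0973 tons/acre.

The slope coefficient β₁ = 0.0973 represents the marginal effect of rainfall on crop yield.

Interpretation:
- Rainfall up by 1 inch → predicted crop yield increases by 0.0973 tons/acre
- The effect is assumed constant over the observed range of x (linearity)
- The sign (+) gives the direction; the magnitude 0.0973 gives the size of the effect per inch

The intercept β₀ = 2.0446 is the predicted crop yield when rainfall = 0; since the smallest observed x is 13.93, this is an extrapolation and mainly anchors the line.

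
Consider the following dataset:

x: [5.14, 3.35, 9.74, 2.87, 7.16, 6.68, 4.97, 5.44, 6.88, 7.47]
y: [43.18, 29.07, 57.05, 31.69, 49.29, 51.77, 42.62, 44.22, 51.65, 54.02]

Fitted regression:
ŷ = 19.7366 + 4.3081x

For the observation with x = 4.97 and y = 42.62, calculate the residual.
Residual = 1.4721

The residual is the difference between the actual value and the predicted value:

Residual = y - ŷ

Step 1: Calculate predicted value
ŷ = 19.7366 + 4.3081 × 4.97
ŷ = 41.1479

Step 2: Calculate residual
Residual = 42.62 - 41.1479
Residual = 1.4721

Sign check: y > ŷ, so the point is above the line and the fit underestimates here.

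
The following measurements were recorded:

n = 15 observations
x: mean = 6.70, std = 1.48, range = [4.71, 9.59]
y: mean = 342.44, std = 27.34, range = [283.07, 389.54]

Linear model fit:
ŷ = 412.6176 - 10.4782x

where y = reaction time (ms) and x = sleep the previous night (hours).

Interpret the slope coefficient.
An increase of one hour in sleep is associated with a 10.4782 ms decrease in predicted reaction time.

The slope β₁ = -10.4782 gives the rate at which the fitted reaction time changes with sleep.

Interpretation:
- Sleep up by 1 hour → predicted reaction time decreases by 10.4782 ms
- This is a linear approximation: the same per-unit change is assumed across the whole observed x range

(β₀ = 412.6176 is the fitted value at x = 0 and is not part of the slope interpretation.)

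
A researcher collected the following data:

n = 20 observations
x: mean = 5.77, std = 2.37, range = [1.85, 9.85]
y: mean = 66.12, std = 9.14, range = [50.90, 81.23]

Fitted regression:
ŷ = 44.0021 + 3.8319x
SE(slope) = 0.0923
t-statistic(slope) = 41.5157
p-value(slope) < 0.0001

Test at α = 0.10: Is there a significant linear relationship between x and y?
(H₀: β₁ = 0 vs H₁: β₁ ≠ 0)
Since p-value < 0.0001 < α = 0.10, reject H₀ — the slope is significantly different from 0.

Hypothesis test for the slope coefficient:

H₀: β₁ = 0 (no linear relationship)
H₁: β₁ ≠ 0 (linear relationship exists)

Test statistic: t = β̂₁ / SE(β̂₁) = 3.8319 / 0.0923 = 41.5157

The p-value (<0.0001) is the probability, under H₀, of a t-statistic at least as extreme as |t| = 41.5157 (two-sided, df = n − 2 = 18).

Decision rule: reject H₀ if p-value < α.
p-value < 0.0001 < α = 0.10 → reject H₀.

At α = 0.10 the data do provide convincing evidence of a nonzero slope.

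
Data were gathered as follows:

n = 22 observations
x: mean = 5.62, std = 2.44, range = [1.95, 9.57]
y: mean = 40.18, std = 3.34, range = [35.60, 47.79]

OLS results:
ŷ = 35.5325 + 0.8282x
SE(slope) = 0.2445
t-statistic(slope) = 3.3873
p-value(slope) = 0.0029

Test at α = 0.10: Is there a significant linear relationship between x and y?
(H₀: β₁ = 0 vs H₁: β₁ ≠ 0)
Reject H₀: p-value = 0.0029 < α = 0.10. The linear relationship is significant at the 10% level.

Hypothesis test for the slope coefficient:

H₀: β₁ = 0 (no linear relationship)
H₁: β₁ ≠ 0 (linear relationship exists)

Test statistic: t = β̂₁ / SE(β̂₁) = 0.8282 / 0.2445 = 3.3873

p = 0.0029: how often a slope estimate this far from 0 (in SE units) would arise by chance if β₁ were truly 0.

Decision rule: reject H₀ if p-value < α.
p-value = 0.0029 < α = 0.10 → reject H₀.

Conclusion: the linear association between x and y is significant at the 10% level.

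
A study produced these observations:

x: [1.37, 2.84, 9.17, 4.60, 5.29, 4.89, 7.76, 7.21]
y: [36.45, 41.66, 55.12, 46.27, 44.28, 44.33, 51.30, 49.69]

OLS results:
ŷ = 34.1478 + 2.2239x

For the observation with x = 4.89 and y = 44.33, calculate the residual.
Residual = -0.6927

The residual is the difference between the actual value and the predicted value:

Residual = y - ŷ

Step 1: Calculate predicted value
ŷ = 34.1478 + 2.2239 × 4.89
ŷ = 45.0227

Step 2: Calculate residual
Residual = 44.33 - 45.0227
Residual = -0.6927

Sign check: y < ŷ, so the point is below the line and the fit overestimates here.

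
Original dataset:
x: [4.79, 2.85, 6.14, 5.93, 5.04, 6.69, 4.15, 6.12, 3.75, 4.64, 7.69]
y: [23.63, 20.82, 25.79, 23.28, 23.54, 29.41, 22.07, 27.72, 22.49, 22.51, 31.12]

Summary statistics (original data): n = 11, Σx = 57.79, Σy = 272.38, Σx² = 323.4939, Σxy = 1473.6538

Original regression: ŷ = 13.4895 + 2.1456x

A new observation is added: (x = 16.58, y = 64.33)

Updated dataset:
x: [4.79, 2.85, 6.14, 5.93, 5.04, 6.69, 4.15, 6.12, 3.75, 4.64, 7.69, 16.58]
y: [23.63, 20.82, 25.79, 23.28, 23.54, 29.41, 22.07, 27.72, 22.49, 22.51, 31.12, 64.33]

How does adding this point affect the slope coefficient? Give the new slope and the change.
Adding the point moves β₁ from 2.1456 to 3.2985, i.e. it increases by 1.1529 (+53.7%).

The new point has HIGH LEVERAGE: x = 16.58 is far from the original mean x̄ = 57.79/11 ≈ 5.25 (original range [2.85, 7.69]).

Step 1: Update the sums with the new point (n goes from 11 to 12)
Σx  = 57.79 + 16.58 = 74.37
Σy  = 272.38 + 64.33 = 336.71
Σx² = 323.4939 + 16.58² = 323.4939 + 274.8964 = 598.3903
Σxy = 1473.6538 + 16.58×64.33 = 1473.6538 + 1066.5914 = 2540.2452

Step 2: Recompute the slope with b₁ = (nΣxy − ΣxΣy) / (nΣx² − (Σx)²)
Numerator   = 12×2540.2452 − 74.37×336.71 = 30482.9424 − 25041.1227 = 5441.8197
Denominator = 12×598.3903 − 74.37² = 7180.6836 − 5530.8969 = 1649.7867
b₁(new) = 5441.8197 / 1649.7867 = 3.2985

(Same formula on the original sums: (11×1473.6538 − 57.79×272.38) / (11×323.4939 − 57.79²) = 469.3516 / 218.7488 = 2.1456, matching the given fit.)

Step 3: Change in slope
Δβ₁ = 3.2985 − 2.1456 = +1.1529
Relative change = +1.1529 / 2.1456 × 100% = +53.7%
→ the slope increases when the point is added.

A high-leverage point only changes the slope if it is off the original line; here y = 64.33 is above the original trend, so the slope increases.
In practice: check such a point for data-entry or measurement error; refit with and without it and report both if conclusions differ.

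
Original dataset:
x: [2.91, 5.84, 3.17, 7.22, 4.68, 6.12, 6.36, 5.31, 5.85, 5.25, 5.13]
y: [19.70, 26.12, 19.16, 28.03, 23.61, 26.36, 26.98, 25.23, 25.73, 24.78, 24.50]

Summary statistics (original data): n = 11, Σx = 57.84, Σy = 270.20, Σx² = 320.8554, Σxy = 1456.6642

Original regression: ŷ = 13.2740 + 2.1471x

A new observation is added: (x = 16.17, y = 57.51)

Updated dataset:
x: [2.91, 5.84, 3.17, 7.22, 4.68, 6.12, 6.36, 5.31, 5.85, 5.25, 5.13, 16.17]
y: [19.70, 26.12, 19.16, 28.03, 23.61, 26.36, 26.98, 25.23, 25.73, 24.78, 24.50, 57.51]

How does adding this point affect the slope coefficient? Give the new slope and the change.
New slope β₁ = 2.9034 versus 2.1471 before: a change of +0.7563 (+35.2%).

The new point has HIGH LEVERAGE: x = 16.17 is far from the original mean x̄ = 57.84/11 ≈ 5.26 (original range [2.91, 7.22]).

Step 1: Update the sums with the new point (n goes from 11 to 12)
Σx  = 57.84 + 16.17 = 74.01
Σy  = 270.20 + 57.51 = 327.71
Σx² = 320.8554 + 16.17² = 320.8554 + 261.4689 = 582.3243
Σxy = 1456.6642 + 16.17×57.51 = 1456.6642 + 929.9367 = 2386.6009

Step 2: Recompute the slope with b₁ = (nΣxy − ΣxΣy) / (nΣx² − (Σx)²)
Numerator   = 12×2386.6009 − 74.01×327.71 = 28639.2108 − 24253.8171 = 4385.3937
Denominator = 12×582.3243 − 74.01² = 6987.8916 − 5477.4801 = 1510.4115
b₁(new) = 4385.3937 / 1510.4115 = 2.9034

(Same formula on the original sums: (11×1456.6642 − 57.84×270.20) / (11×320.8554 − 57.84²) = 394.9382 / 183.9438 = 2.1471, matching the given fit.)

Step 3: Change in slope
Δβ₁ = 2.9034 − 2.1471 = +0.7563
Relative change = +0.7563 / 2.1471 × 100% = +35.2%
→ the slope increases when the point is added.

A high-leverage point only changes the slope if it is off the original line; here y = 57.51 is above the original trend, so the slope increases.
In practice: examine leverage (hᵢ) and Cook's distance rather than deleting it automatically; check such a point for data-entry or measurement error.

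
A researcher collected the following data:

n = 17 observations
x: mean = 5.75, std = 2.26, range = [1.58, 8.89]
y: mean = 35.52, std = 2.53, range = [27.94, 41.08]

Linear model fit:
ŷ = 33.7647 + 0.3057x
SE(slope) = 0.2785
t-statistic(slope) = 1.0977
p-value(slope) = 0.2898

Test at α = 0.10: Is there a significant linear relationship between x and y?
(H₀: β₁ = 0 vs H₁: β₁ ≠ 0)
p-value = 0.2898 ≥ α = 0.10, so we fail to reject H₀. The relationship is not significant.

Hypothesis test for the slope coefficient:

H₀: β₁ = 0 (no linear relationship)
H₁: β₁ ≠ 0 (linear relationship exists)

Test statistic: t = β̂₁ / SE(β̂₁) = 0.3057 / 0.2785 = 1.0977

The p-value (0.2898) is the probability, under H₀, of a t-statistic at least as extreme as |t| = 1.0977 (two-sided, df = n − 2 = 15).

Decision rule: reject H₀ if p-value < α.
p-value = 0.2898 ≥ α = 0.10 → fail to reject H₀.

Conclusion: the linear association between x and y is not significant at the 10% level.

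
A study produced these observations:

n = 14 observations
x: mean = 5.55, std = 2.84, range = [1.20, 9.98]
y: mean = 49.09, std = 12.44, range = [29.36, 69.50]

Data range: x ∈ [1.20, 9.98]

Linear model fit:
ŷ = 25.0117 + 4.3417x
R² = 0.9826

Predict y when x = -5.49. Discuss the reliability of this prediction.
ŷ = 1.1758 (extrapolation — x = -5.49 lies outside [1.20, 9.98], so reliability is low).

Prediction calculation:
ŷ = 25.0117 + 4.3417 × (-5.49)
ŷ = 1.1758

Reliability:
- Data range: x ∈ [1.20, 9.98]
- Prediction point: x = -5.49 is 6.69 units below the observed range → this is EXTRAPOLATION, not interpolation

Why that matters here:
- R² describes fit only over the sampled x values; it says nothing about behaviour beyond them
- Real relationships often flatten, saturate, or turn nonlinear at extremes

The R² = 0.9826 only validates the fit within [1.20, 9.98]; treat ŷ = 1.1758 with caution.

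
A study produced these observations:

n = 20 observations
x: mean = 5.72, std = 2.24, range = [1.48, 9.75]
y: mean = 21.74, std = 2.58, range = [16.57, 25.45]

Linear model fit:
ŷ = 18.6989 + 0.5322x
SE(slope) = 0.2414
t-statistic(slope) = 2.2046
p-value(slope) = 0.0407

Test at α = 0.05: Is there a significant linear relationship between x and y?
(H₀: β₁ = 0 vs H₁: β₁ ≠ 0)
Since p-value = 0.0407 < α = 0.05, reject H₀ — the slope is significantly different from 0.

Hypothesis test for the slope coefficient:

H₀: β₁ = 0 (no linear relationship)
H₁: β₁ ≠ 0 (linear relationship exists)

Test statistic: t = β̂₁ / SE(β̂₁) = 0.5322 / 0.2414 = 2.2046

p = 0.0407: how often a slope estimate this far from 0 (in SE units) would arise by chance if β₁ were truly 0.

Decision rule: reject H₀ if p-value < α.
p-value = 0.0407 < α = 0.05 → reject H₀.

Conclusion: the linear association between x and y is significant at the 5% level.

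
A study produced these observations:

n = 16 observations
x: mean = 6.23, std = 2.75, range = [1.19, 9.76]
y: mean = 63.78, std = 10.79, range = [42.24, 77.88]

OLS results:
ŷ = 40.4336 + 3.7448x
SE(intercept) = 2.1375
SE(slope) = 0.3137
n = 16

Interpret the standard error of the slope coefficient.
SE(β̂₁) = 0.3137 is the estimated standard deviation of the slope estimate across repeated samples; relative to β̂₁ = 3.7448 that is 8.4%, a precise estimate.

SE(β̂₁) = s / √Sxx, where s is the residual standard deviation and Sxx = Σ(x − x̄)². It is the yardstick for how far β̂₁ = 3.7448 could plausibly be from the true slope.

Relative precision:
- SE / |β̂₁| = 0.3137 / 3.7448 = 8.4%
- Rule of thumb (under 20%: precise; 20% to under 50%: moderately precise; 50% or more: imprecise) → precise

Link to the t-test: t = β̂₁ / SE(β̂₁) = 3.7448 / 0.3137 = 11.9375, the statistic for H₀: β₁ = 0.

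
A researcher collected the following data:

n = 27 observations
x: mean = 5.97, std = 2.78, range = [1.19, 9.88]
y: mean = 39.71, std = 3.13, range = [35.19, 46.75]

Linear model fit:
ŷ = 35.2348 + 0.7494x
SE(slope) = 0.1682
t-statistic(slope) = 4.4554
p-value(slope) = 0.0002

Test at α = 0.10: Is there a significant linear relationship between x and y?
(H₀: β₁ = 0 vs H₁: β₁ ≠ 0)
p-value = 0.0002 < α = 0.10, so we reject H₀. The relationship is significant.

Hypothesis test for the slope coefficient:

H₀: β₁ = 0 (no linear relationship)
H₁: β₁ ≠ 0 (linear relationship exists)

Test statistic: t = β̂₁ / SE(β̂₁) = 0.7494 / 0.1682 = 4.4554

The p-value (0.0002) is the probability, under H₀, of a t-statistic at least as extreme as |t| = 4.4554 (two-sided, df = n − 2 = 25).

Decision rule: reject H₀ if p-value < α.
p-value = 0.0002 < α = 0.10 → reject H₀.

Conclusion: the linear association between x and y is significant at the 10% level.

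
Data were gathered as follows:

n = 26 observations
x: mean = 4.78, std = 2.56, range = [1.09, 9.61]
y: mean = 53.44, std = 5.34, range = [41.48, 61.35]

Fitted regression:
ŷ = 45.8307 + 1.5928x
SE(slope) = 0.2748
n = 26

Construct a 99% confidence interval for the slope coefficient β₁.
The 99% CI for β₁ is (0.8242, 2.3614)

Confidence interval for the slope:

The 99% CI for β₁ is: β̂₁ ± t*(α/2, n-2) × SE(β̂₁)

Step 1: Find critical t-value
- Confidence level = 0.99
- Degrees of freedom = n - 2 = 26 - 2 = 24
- t*(α/2, 24) = 2.7969

Step 2: Calculate margin of error
Margin = 2.7969 × 0.2748 = 0.7686

Step 3: Construct interval
CI = 1.5928 ± 0.7686
CI = (0.8242, 2.3614)

Interpretation: intervals built this way capture the true β₁ in 99% of repeated samples; here the plausible range for the per-unit effect of x on y is 0.8242 to 2.3614.
The interval does not include 0, suggesting a significant linear relationship.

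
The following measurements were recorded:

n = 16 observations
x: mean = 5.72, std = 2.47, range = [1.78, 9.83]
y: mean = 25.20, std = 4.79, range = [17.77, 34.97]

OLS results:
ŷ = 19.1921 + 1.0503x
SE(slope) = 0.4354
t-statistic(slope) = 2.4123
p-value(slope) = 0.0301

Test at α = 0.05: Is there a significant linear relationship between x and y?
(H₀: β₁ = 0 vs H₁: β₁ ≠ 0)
Reject H₀: p-value = 0.0301 < α = 0.05. The linear relationship is significant at the 5% level.

Hypothesis test for the slope coefficient:

H₀: β₁ = 0 (no linear relationship)
H₁: β₁ ≠ 0 (linear relationship exists)

Test statistic: t = β̂₁ / SE(β̂₁) = 1.0503 / 0.4354 = 2.4123

With df = 14, the two-sided p-value for |t| = 2.4123 is 0.0301.

Decision rule: reject H₀ if p-value < α.
p-value = 0.0301 < α = 0.05 → reject H₀.

Conclusion: the linear association between x and y is significant at the 5% level.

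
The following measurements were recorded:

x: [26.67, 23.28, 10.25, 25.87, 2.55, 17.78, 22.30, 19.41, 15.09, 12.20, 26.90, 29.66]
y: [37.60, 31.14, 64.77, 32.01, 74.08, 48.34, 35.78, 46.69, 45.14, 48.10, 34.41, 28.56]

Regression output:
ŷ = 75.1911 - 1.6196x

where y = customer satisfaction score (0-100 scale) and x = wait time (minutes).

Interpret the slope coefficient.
On average, satisfaction score is about 1.6196 points lower for every extra minute of wait time.

The slope β₁ = -1.6196 gives the rate at which the fitted satisfaction score changes with wait time.

Interpretation:
- Wait time up by 1 minute → predicted satisfaction score decreases by 1.6196 points
- The effect is assumed constant over the observed range of x (linearity)

(β₀ = 75.1911 is the fitted value at x = 0 and is not part of the slope interpretation.)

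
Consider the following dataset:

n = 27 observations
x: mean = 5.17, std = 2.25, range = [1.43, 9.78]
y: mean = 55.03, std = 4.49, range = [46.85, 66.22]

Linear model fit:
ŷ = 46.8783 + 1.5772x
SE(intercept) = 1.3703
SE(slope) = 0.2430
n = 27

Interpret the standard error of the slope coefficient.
The slope 1.5772 is pinned down to within about ±0.2430 (one SE) by these data — relative uncertainty 15.4%, i.e. precise.

SE(β̂₁) = 0.2430 says: if we drew many samples of n = 27 from the same population and refit each time, the fitted slopes would scatter with a standard deviation of roughly 0.2430 around the true β₁.

Relative precision:
- SE / |β̂₁| = 0.2430 / 1.5772 = 15.4%
- Rule of thumb (under 20%: precise; 20% to under 50%: moderately precise; 50% or more: imprecise) → precise

Link to the t-test: t = β̂₁ / SE(β̂₁) = 1.5772 / 0.2430 = 6.4905, the statistic for H₀: β₁ = 0.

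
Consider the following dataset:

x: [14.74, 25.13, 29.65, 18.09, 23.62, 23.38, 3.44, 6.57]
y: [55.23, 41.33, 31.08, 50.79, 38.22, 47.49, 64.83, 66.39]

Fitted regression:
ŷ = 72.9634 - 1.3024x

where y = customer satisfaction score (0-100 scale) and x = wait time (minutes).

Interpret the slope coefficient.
For each additional minute of wait time, predicted satisfaction score decreases by approximately 1.3024 points.

β₁ = -1.3024 is the change in predicted satisfaction score (points) per additional minute of wait time.

Interpretation:
- Wait time up by 1 minute → predicted satisfaction score decreases by 1.3024 points
- The effect is assumed constant over the observed range of x (linearity)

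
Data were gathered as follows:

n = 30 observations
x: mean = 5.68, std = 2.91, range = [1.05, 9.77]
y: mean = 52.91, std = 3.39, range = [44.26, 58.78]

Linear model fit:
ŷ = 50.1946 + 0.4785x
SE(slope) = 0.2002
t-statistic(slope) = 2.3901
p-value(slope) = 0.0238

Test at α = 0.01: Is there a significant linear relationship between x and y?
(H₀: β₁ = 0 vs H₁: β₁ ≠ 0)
Since p-value = 0.0238 ≥ α = 0.01, fail to reject H₀ — the slope is not significantly different from 0.

Hypothesis test for the slope coefficient:

H₀: β₁ = 0 (no linear relationship)
H₁: β₁ ≠ 0 (linear relationship exists)

Test statistic: t = β̂₁ / SE(β̂₁) = 0.4785 / 0.2002 = 2.3901

The p-value (0.0238) is the probability, under H₀, of a t-statistic at least as extreme as |t| = 2.3901 (two-sided, df = n − 2 = 28).

Decision rule: reject H₀ if p-value < α.
p-value = 0.0238 ≥ α = 0.01 → fail to reject H₀.

At α = 0.01 the data do not provide convincing evidence of a nonzero slope.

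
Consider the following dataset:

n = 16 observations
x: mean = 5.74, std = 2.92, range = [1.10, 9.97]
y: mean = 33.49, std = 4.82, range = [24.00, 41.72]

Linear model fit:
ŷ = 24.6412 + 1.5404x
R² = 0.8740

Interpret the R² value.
About 87.40% of the variability in y is accounted for by the regression on x (R² = 0.8740) — a strong linear fit.

The coefficient of determination R² is the fraction of the total variation in y that the fitted line accounts for.

Here R² = 0.8740:
- Explained: 87.40% of the variation in y
- Unexplained (residual): 100% − 87.40% = 12.60%
- Rule of thumb (below 0.3 weak; 0.3 to below 0.7 moderate; 0.7 and above strong) → strong

Calculation: R² = 1 − (SS_res / SS_tot), where SS_res is the sum of squared residuals and SS_tot the total sum of squares.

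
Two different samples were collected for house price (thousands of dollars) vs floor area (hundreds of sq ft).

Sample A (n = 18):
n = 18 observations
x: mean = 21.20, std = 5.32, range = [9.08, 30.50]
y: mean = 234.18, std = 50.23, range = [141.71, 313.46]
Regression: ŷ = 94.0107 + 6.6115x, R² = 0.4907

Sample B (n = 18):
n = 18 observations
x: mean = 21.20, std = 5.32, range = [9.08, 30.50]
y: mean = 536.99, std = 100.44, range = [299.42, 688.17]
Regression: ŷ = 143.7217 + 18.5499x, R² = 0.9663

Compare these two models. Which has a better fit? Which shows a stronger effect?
Model B has the better fit (R² = 0.9663 vs 0.4907). Model B shows the stronger effect (|β₁| = 18.5499 vs 6.6115).

Model Comparison:

Goodness of fit (R²):
- Model A: R² = 0.4907 → 49.07% of variance in house price explained
- Model B: R² = 0.9663 → 96.63% of variance in house price explained
- 0.9663 > 0.4907 → Model B has the better fit

Which has the larger per-hundred sq ft effect? (|β₁|)
- Model A: β₁ = 6.6115 → predicted house price rises 6.6115 thousand dollars per additional hundred sq ft of floor area
- Model B: β₁ = 18.5499 → predicted house price rises 18.5499 thousand dollars per additional hundred sq ft of floor area
- |6.6115| < |18.5499| → Model B shows the stronger marginal effect

Note: A better fit (higher R²) doesn't necessarily mean a more important relationship.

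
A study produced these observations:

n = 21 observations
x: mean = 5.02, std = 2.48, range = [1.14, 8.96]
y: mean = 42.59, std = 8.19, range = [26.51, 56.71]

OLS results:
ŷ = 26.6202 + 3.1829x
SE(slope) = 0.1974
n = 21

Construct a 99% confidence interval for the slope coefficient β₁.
The 99% CI for β₁ is (2.6182, 3.7476)

Confidence interval for the slope:

The 99% CI for β₁ is: β̂₁ ± t*(α/2, n-2) × SE(β̂₁)

Step 1: Find critical t-value
- Confidence level = 0.99
- Degrees of freedom = n - 2 = 21 - 2 = 19
- t*(α/2, 19) = 2.8609

Step 2: Calculate margin of error
Margin = 2.8609 × 0.1974 = 0.5647

Step 3: Construct interval
CI = 3.1829 ± 0.5647
CI = (2.6182, 3.7476)

Interpretation: each one-unit increase in x is associated with a change in mean y of between 2.6182 and 3.7476, with 99% confidence.
Both endpoints are positive, so the data support a genuinely positive slope at this confidence level.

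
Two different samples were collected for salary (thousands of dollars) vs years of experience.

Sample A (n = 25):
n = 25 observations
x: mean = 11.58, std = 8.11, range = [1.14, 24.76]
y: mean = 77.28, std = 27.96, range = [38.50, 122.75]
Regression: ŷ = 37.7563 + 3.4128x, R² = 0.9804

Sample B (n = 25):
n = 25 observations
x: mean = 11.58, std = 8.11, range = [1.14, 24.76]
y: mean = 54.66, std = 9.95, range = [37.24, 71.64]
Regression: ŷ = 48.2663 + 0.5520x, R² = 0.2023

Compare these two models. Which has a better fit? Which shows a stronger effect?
Model A has the better fit (R² = 0.9804 vs 0.2023). Model A shows the stronger effect (|β₁| = 3.4128 vs 0.5520).

Model Comparison:

Fit — compare R²:
- Model A: R² = 0.9804 → 98.04% of variance in salary explained
- Model B: R² = 0.2023 → 20.23% of variance in salary explained
- 0.9804 > 0.2023 → Model A has the better fit

Strength of effect — compare |β₁|:
- Model A: β₁ = 3.4128 → predicted salary rises 3.4128 thousand dollars per additional year of experience
- Model B: β₁ = 0.5520 → predicted salary rises 0.5520 thousand dollars per additional year of experience
- |3.4128| > |0.5520| → Model A shows the stronger marginal effect

Note: The two samples could reflect different populations, time periods, or measurement quality.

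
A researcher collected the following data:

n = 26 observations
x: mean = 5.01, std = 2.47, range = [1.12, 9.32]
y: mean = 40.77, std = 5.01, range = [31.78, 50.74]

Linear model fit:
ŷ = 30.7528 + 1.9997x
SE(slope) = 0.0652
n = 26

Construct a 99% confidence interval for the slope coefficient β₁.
The 99% CI for β₁ is (1.8173, 2.1821)

Confidence interval for the slope:

The 99% CI for β₁ is: β̂₁ ± t*(α/2, n-2) × SE(β̂₁)

Step 1: Find critical t-value
- Confidence level = 0.99
- Degrees of freedom = n - 2 = 26 - 2 = 24
- t*(α/2, 24) = 2.7969

Step 2: Calculate margin of error
Margin = 2.7969 × 0.0652 = 0.1824

Step 3: Construct interval
CI = 1.9997 ± 0.1824
CI = (1.8173, 2.1821)

Interpretation: each one-unit increase in x is associated with a change in mean y of between 1.8173 and 2.1821, with 99% confidence.
Since 0 is outside the interval, a two-sided test at α = 0.01 would reject H₀: β₁ = 0.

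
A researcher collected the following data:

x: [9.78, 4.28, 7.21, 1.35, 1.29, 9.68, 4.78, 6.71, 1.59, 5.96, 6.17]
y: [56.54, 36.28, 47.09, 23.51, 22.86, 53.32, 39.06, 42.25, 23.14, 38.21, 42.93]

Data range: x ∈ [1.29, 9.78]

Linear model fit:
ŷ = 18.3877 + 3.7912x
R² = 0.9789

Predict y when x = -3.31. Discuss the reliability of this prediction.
The equation gives ŷ = 5.8388; however x = -3.31 is 4.60 units below the observed range, so this extrapolated value should not be trusted.

Prediction calculation:
ŷ = 18.3877 + 3.7912 × (-3.31)
ŷ = 5.8388

Reliability:
- Data range: x ∈ [1.29, 9.78]
- Prediction point: x = -3.31 is 4.60 units below the observed range → this is EXTRAPOLATION, not interpolation

Why that matters here:
- The standard error of prediction grows with (x − x̄)², and x = -3.31 is far from x̄ = 5.35
- There are no observations near this x to validate the fitted line there

A defensible statement: 'if the linear trend continued to x = -3.31, y would be about 5.8388' — the premise is untested.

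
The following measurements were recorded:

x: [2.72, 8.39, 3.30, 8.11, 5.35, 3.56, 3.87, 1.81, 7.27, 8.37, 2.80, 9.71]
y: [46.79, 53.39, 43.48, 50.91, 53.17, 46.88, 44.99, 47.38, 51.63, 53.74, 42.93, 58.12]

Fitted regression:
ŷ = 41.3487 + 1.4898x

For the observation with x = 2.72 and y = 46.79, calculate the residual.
Residual = 1.3890

The residual is the difference between the actual value and the predicted value:

Residual = y - ŷ

Step 1: Calculate predicted value
ŷ = 41.3487 + 1.4898 × 2.72
ŷ = 45.4010

Step 2: Calculate residual
Residual = 46.79 - 45.4010
Residual = 1.3890

Sign check: y > ŷ, so the point is above the line and the fit underestimates here.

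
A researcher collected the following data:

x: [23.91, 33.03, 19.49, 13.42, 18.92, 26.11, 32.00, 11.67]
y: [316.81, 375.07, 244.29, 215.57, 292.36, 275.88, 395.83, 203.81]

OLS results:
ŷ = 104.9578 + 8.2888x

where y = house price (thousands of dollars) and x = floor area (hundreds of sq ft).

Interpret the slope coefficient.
An increase of one hundred sq ft in floor area is associated with a 8.2888 thousand dollars increase in predicted house price.

The slope coefficient β₁ = 8.2888 represents the marginal effect of floor area on house price.

Interpretation:
- Floor area up by 1 hundred sq ft → predicted house price increases by 8.2888 thousand dollars
- This is a linear approximation: the same per-unit change is assumed across the whole observed x range
- The sign (+) gives the direction; the magnitude 8.2888 gives the size of the effect per hundred sq ft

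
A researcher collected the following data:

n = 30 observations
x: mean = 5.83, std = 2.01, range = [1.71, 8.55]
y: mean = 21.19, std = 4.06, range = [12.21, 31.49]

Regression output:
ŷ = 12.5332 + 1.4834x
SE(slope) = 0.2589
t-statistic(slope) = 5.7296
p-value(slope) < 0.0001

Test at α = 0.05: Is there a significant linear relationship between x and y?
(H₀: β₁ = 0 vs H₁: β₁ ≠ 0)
Since p-value < 0.0001 < α = 0.05, reject H₀ — the slope is significantly different from 0.

Hypothesis test for the slope coefficient:

H₀: β₁ = 0 (no linear relationship)
H₁: β₁ ≠ 0 (linear relationship exists)

Test statistic: t = β̂₁ / SE(β̂₁) = 1.4834 / 0.2589 = 5.7296

p < 0.0001: how often a slope estimate this far from 0 (in SE units) would arise by chance if β₁ were truly 0.

Decision rule: reject H₀ if p-value < α.
p-value < 0.0001 < α = 0.05 → reject H₀.

Conclusion: the linear association between x and y is significant at the 5% level.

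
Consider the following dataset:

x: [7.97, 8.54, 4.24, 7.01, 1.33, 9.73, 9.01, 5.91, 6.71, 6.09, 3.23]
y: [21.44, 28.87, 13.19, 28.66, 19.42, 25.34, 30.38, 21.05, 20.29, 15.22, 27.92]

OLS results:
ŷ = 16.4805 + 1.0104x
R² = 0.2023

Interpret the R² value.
R² = 0.2023 means 20.23% of the variation in y is explained by the linear relationship with x. This indicates a weak fit.

R² (coefficient of determination) measures the proportion of variance in y explained by the regression model.

Here R² = 0.2023:
- Explained: 20.23% of the variation in y
- Unexplained (residual): 100% − 20.23% = 79.77%
- Rule of thumb (below 0.3 weak; 0.3 to below 0.7 moderate; 0.7 and above strong) → weak

Note: R² says nothing about causation, and a high R² does not by itself mean the linear form is appropriate — check the residuals.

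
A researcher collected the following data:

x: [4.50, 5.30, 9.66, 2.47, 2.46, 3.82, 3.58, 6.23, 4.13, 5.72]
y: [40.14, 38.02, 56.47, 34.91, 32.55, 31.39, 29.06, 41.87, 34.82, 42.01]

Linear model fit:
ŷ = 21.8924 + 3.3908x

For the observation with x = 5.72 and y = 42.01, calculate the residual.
Residual = 0.7222

The residual is the difference between the actual value and the predicted value:

Residual = y - ŷ

Step 1: Calculate predicted value
ŷ = 21.8924 + 3.3908 × 5.72
ŷ = 41.2878

Step 2: Calculate residual
Residual = 42.01 - 41.2878
Residual = 0.7222

Sign check: y > ŷ, so the point is above the line and the fit underestimates here.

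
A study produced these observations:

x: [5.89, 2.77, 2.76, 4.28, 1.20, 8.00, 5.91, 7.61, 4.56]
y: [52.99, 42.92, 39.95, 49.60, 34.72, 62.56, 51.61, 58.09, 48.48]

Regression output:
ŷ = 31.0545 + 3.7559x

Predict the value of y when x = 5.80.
ŷ = 52.8387

x = 5.80 lies inside the observed range [1.20, 8.00], so the fitted equation applies directly:

ŷ = 31.0545 + 3.7559 × 5.80
ŷ = 31.0545 + 21.7842
ŷ = 52.8387

This is a point prediction; actual observations scatter around it by roughly the residual standard deviation.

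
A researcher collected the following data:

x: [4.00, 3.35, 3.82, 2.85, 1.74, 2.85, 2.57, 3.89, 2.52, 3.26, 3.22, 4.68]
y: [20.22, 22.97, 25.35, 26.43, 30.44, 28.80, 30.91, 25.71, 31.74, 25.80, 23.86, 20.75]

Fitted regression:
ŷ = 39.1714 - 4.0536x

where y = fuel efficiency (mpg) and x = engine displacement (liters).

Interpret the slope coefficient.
On average, fuel efficiency is about 4.0536 mpg lower for every extra liter of engine displacement.

The slope coefficient β₁ = -4.0536 represents the marginal effect of engine displacement on fuel efficiency.

Interpretation:
- Engine displacement up by 1 liter → predicted fuel efficiency decreases by 4.0536 mpg
- This is a linear approximation: the same per-unit change is assumed across the whole observed x range
- The slope describes association in these data, not necessarily a causal effect

The intercept β₀ = 39.1714 is the predicted fuel efficiency when engine displacement = 0; since the smallest observed x is 1.74, this is an extrapolation and mainly anchors the line.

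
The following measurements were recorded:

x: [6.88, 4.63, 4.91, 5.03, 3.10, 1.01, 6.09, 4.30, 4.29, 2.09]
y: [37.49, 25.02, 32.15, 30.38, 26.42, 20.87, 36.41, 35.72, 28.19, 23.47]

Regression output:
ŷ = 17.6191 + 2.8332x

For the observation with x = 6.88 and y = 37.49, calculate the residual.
Residual = 0.3785

The residual is the difference between the actual value and the predicted value:

Residual = y - ŷ

Step 1: Calculate predicted value
ŷ = 17.6191 + 2.8332 × 6.88
ŷ = 37.1115

Step 2: Calculate residual
Residual = 37.49 - 37.1115
Residual = 0.3785

Sign check: y > ŷ, so the point is above the line and the fit underestimates here.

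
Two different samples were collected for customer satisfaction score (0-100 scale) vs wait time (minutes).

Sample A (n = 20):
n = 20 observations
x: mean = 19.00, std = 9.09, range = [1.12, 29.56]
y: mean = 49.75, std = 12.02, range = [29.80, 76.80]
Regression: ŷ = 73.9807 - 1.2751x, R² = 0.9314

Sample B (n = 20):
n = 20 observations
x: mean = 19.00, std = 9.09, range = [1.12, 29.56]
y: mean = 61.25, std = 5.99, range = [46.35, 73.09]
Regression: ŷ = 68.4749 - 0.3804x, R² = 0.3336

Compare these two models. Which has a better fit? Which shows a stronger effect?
Model A has the better fit (R² = 0.9314 vs 0.3336). Model A shows the stronger effect (|β₁| = 1.2751 vs 0.3804).

Model Comparison:

Fit — compare R²:
- Model A: R² = 0.9314 → 93.14% of variance in satisfaction score explained
- Model B: R² = 0.3336 → 33.36% of variance in satisfaction score explained
- 0.9314 > 0.3336 → Model A has the better fit

Strength of effect — compare |β₁|:
- Model A: β₁ = -1.2751 → predicted satisfaction score falls 1.2751 points per additional minute of wait time
- Model B: β₁ = -0.3804 → predicted satisfaction score falls 0.3804 points per additional minute of wait time
- |-1.2751| > |-0.3804| → Model A shows the stronger marginal effect

Note: A steeper slope doesn't make a better model if the scatter around the line is large.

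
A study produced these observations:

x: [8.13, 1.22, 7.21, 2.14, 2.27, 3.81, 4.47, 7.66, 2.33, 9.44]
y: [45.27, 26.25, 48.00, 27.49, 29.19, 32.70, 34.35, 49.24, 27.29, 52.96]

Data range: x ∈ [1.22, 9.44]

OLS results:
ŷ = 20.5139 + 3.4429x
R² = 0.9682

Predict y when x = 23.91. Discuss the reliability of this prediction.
The equation gives ŷ = 102.8336; however x = 23.91 is 14.47 units above the observed range, so this extrapolated value should not be trusted.

Prediction calculation:
ŷ = 20.5139 + 3.4429 × 23.91
ŷ = 102.8336

Reliability:
- Data range: x ∈ [1.22, 9.44]
- Prediction point: x = 23.91 is 14.47 units above the observed range → this is EXTRAPOLATION, not interpolation

Why that matters here:
- Real relationships often flatten, saturate, or turn nonlinear at extremes
- There are no observations near this x to validate the fitted line there

A defensible statement: 'if the linear trend continued to x = 23.91, y would be about 102.8336' — the premise is untested.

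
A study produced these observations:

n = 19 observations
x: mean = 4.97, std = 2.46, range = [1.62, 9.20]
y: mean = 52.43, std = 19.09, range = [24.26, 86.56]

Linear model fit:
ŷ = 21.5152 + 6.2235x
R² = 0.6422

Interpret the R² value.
R² = 0.6422 means 64.22% of the variation in y is explained by the linear relationship with x. This indicates a moderate fit.

R² = 1 − SS_res/SS_tot compares the residual scatter to the total scatter of y about its mean.

Here R² = 0.6422:
- Explained: 64.22% of the variation in y
- Unexplained (residual): 100% − 64.22% = 35.78%
- Rule of thumb (below 0.3 weak; 0.3 to below 0.7 moderate; 0.7 and above strong) → moderate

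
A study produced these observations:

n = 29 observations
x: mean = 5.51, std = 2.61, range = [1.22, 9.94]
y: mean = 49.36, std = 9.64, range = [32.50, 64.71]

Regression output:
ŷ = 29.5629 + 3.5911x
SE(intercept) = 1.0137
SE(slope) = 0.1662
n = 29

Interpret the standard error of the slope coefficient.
SE(β̂₁) = 0.1662 is the estimated standard deviation of the slope estimate across repeated samples; relative to β̂₁ = 3.5911 that is 4.6%, a precise estimate.

What SE measures:
- The standard error quantifies the sampling variability of the coefficient estimate
- It is the estimated standard deviation of β̂₁ across hypothetical repeated samples of the same size
- Smaller SE → more precise estimate

Relative precision:
- SE / |β̂₁| = 0.1662 / 3.5911 = 4.6%
- Rule of thumb (under 20%: precise; 20% to under 50%: moderately precise; 50% or more: imprecise) → precise

Rough 95% range (±2 SE): 3.5911 ± 0.3324 → (3.2587, 3.9235).

What drives SE(β̂₁): larger n (here n = 29) → smaller SE; wider spread of x values → smaller SE.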